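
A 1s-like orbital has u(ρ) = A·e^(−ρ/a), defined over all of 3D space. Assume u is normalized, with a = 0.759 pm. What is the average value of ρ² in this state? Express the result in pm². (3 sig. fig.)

⟨ρ^2⟩ ≈ 1.73 pm^2

By definition ⟨ρ²⟩ = ∫ ρ^2 |u(ρ)|² 4πρ² dρ.
Evaluating both integrals, ⟨ρ²⟩ = 3·a^2.
With a = 0.759, ⟨ρ^2⟩ = 1.728.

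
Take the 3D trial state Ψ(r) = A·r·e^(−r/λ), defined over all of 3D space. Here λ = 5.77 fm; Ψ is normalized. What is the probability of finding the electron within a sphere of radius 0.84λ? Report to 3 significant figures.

With dV = 4πr²dr, the probability is ∫|Ψ|² dV over r ≤ 0.84λ.
The full normalization integral is A²·[3·π·λ^5] = 1, fixing A².
In terms of u = r/λ (A², 4π and the length scale all cancel between numerator and denominator), P = [∫_{0}^{0.84} u^4·e^(-2·u) du] / [∫_{0}^{∞} u^4·e^(-2·u) du].
With ∫ u^4·e^(-2·u) du = -(u^4/2 + u^3 + 3·u^2/2 + 3·u/2 + 3/4)·e^(-2·u) + C, the region integral is ≈ 0.021270 and the full one is 3/4.
Taking the ratio yields P = 0.02836.

P ≈ 0.0284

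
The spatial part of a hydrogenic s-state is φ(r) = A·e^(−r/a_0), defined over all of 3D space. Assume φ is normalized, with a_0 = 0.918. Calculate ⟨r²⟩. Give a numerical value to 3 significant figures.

By definition ⟨r²⟩ = ∫ r^2 |φ(r)|² 4πr² dr.
Since the A² factors cancel between numerator and denominator, ⟨r²⟩ = 3·a_0^2.
Putting a_0 = 0.918 gives 2.528.

⟨r^2⟩ ≈ 2.53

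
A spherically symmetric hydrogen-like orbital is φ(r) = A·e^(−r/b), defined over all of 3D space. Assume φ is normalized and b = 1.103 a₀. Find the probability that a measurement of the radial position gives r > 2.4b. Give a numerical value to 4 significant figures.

P ≈ 0.1425

With dV = 4πr²dr, the probability is ∫|φ|² dV over r > 2.4b.
The full normalization integral is A²·[π·b^3] = 1, fixing A².
In terms of u = r/b (A², 4π and the length scale all cancel between numerator and denominator), P = [∫_{2.4}^{∞} u^2·e^(-2·u) du] / [∫_{0}^{∞} u^2·e^(-2·u) du].
An antiderivative of u^2·e^(-2·u) is -(2·u^2 + 2·u + 1)·e^(-2·u)/4; evaluating from 2.4 to ∞ gives 433·e^(-24/5)/100, while the full integral is 1/4.
Taking the ratio yields P = 0.14254.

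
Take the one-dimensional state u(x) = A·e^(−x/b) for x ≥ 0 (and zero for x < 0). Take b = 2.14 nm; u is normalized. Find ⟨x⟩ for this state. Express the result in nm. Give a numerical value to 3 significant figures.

⟨x⟩ = ∫ x |u|² dx over the full domain.
With ∫₀^∞ x^1 e^(−αx) dx = 1!/α^2, the ratio of the moment integral to the normalization integral gives ⟨x⟩ = b/2.
Putting b = 2.14 gives 1.070.

⟨x⟩ ≈ 1.07 nm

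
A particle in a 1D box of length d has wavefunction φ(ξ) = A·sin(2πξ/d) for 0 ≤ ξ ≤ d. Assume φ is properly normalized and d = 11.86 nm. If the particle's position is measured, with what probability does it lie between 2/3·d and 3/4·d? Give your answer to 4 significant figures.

|φ|² is the probability density, so P = ∫_{2/3·d}^{3/4·d} |φ|² dξ.
The normalization integral ∫|φ|²dξ over the whole domain equals d/2·A², and A² cancels in the ratio.
In terms of u = ξ/d (A² and the length scale cancel between numerator and denominator), P = [∫_{2/3}^{3/4} sin(2·π·u)^2 du] / [∫_{0}^{1} sin(2·π·u)^2 du].
Using ∫ sin(2·π·u)^2 du = u/2 - sin(4·π·u)/(8·π), the numerator is √(3)/(16·π) + 1/24 and the denominator is 1/2.
The result is P = (√(3)/8 + π/12)/π.

P ≈ 0.1522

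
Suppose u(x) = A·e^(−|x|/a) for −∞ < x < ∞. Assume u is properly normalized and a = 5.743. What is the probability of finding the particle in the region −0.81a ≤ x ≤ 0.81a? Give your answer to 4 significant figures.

P ≈ 0.8021

The probability is P = ∫ |u|² dx over [−0.81a, 0.81a].
With A² fixed by ∫|u|² = 1, i.e. A² = (a)^(−1), substitute and integrate.
By symmetry take twice the x ≥ 0 contribution in numerator and denominator; the 2's cancel. Let t = x/a; then A² and the length scale cancel, so P = ∫_{0}^{0.81} e^(-2·t) dt ÷ ∫_{0}^{∞} e^(-2·t) dt.
Using ∫ e^(-2·t) dt = -e^(-2·t)/2, the numerator is 1/2 - e^(-81/50)/2 and the denominator is 1/2.
This works out to P = 0.80210.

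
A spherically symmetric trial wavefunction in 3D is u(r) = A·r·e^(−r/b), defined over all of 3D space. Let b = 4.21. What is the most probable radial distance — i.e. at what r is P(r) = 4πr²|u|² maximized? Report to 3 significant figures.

Differentiate P(r) = 4πr²|u|² with respect to r and set to zero.
This gives r = 2·b.
With b = 4.21, the most probable radial distance is 8.420.

r ≈ 8.42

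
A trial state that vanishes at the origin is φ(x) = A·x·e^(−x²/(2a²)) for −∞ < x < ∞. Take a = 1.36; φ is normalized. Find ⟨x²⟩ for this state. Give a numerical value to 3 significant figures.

By definition ⟨x²⟩ = ∫ x^2 |φ(x)|² dx.
With ∫_{−∞}^{∞} x^(2m) e^(−αx²) dx = (2m−1)!!·√π / (2^m α^(m+1/2)), the ratio of the moment integral to the normalization integral gives ⟨x²⟩ = 3·a^2/2.
With a = 1.36, ⟨x^2⟩ = 2.774.

⟨x^2⟩ ≈ 2.77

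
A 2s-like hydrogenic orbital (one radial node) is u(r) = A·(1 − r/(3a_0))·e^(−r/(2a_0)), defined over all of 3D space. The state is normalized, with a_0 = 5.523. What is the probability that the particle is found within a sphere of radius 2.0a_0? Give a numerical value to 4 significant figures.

Integrate the radial probability density 4πr²|u|² over r ≤ 2.0a_0.
A² is fixed by ∫₀^∞ 4πr²|u|² dr = 1, i.e. A² = (8·π·a_0^3/3)^(−1).
Substituting t = r/a_0, A², 4π and the length scale all cancel in the ratio: P = ∫_{0}^{2.0} t^2·(1 - t/3)^2·e^(-t) dt / ∫_{0}^{∞} t^2·(1 - t/3)^2·e^(-t) dt.
Using ∫ t^2·(1 - t/3)^2·e^(-t) dt = (-t^4 + 2·t^3 - 3·t^2 - 6·t - 6)·e^(-t)/9, the numerator is 2/3 - 10·e^(-2)/3 and the denominator is 2/3.
Taking the ratio yields P = 0.32332.

P ≈ 0.3233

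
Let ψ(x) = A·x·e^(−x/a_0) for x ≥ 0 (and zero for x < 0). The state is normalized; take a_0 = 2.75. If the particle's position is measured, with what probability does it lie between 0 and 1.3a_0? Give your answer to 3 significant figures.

P ≈ 0.482

P = ∫_{0}^{1.3a_0} |ψ(x)|² dx.
The normalization integral ∫|ψ|²dx over the whole domain equals a_0^3/4·A², and A² cancels in the ratio.
In terms of u = x/a_0 (A² and the length scale cancel between numerator and denominator), P = [∫_{0}^{1.3} u^2·e^(-2·u) du] / [∫_{0}^{∞} u^2·e^(-2·u) du].
An antiderivative of u^2·e^(-2·u) is -(2·u^2 + 2·u + 1)·e^(-2·u)/4; evaluating from 0 to 1.3 gives 1/4 - 349·e^(-13/5)/200, while the full integral is 1/4.
The result is P = 0.4816.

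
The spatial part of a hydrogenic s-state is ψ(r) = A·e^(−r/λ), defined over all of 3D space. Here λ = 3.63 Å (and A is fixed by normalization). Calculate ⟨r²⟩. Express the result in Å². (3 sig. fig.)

⟨r^2⟩ ≈ 39.5 Å^2

By definition ⟨r²⟩ = ∫ r^2 |ψ(r)|² 4πr² dr.
With ∫₀^∞ r^4 e^(−αr) dr = 4!/α^5, the ratio of the moment integral to the normalization integral gives ⟨r²⟩ = 3·λ^2.
With λ = 3.63, ⟨r^2⟩ = 39.53.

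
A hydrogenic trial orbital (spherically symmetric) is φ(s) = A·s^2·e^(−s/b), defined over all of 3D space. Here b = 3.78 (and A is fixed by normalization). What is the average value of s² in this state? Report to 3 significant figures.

By definition ⟨s²⟩ = ∫ s^2 |φ(s)|² 4πs² ds.
Evaluating both integrals, ⟨s²⟩ = 14·b^2.
Putting b = 3.78 gives 200.0.

⟨s^2⟩ ≈ 200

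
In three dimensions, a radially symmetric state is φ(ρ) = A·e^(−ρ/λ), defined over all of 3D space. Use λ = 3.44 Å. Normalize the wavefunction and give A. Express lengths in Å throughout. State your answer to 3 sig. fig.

A ≈ 0.0884 Å^(-3/2)

We need A² ∫|f|² 4πρ² dρ = 1, taking the integral from 0 to ∞.
(Spherical symmetry: dV = 4πρ² dρ.)
Using ∫₀^∞ ρⁿ e^(−αρ) dρ = n!/αⁿ⁺¹, the integral (without the A² prefactor) comes out to π·λ^3.
Setting this equal to 1 gives A² = 1/(π·λ^3).
With λ = 3.44: A² = 0.007819 and A = 0.08843.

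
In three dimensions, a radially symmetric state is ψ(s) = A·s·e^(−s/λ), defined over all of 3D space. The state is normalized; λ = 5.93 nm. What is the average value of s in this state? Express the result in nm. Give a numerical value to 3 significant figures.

⟨s⟩ = ∫ s |ψ|² 4πs² ds over the full domain.
Using ∫₀^∞ sⁿ e^(−αs) ds = n!/αⁿ⁺¹, since the A² factors cancel between numerator and denominator, ⟨s⟩ = 5·λ/2.
With λ = 5.93, ⟨s⟩ = 14.83.

⟨s⟩ ≈ 14.8 nm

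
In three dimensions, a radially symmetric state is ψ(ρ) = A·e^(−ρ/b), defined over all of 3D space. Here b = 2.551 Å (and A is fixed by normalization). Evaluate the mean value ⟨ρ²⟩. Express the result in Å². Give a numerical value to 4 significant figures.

⟨ρ²⟩ = ∫ ρ^2 |ψ|² 4πρ² dρ over the full domain.
Evaluating both integrals, ⟨ρ²⟩ = 3·b^2.
Putting b = 2.551 gives 19.523.

⟨ρ^2⟩ ≈ 19.52 Å^2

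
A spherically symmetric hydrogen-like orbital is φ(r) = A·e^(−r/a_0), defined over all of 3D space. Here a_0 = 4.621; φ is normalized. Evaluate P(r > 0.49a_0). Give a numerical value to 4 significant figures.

With dV = 4πr²dr, the probability is ∫|φ|² dV over r > 0.49a_0.
Normalization gives A² = 1/(π·a_0^3).
In terms of u = r/a_0 (A², 4π and the length scale all cancel between numerator and denominator), P = [∫_{0.49}^{∞} u^2·e^(-2·u) du] / [∫_{0}^{∞} u^2·e^(-2·u) du].
With ∫ u^2·e^(-2·u) du = -(2·u^2 + 2·u + 1)·e^(-2·u)/4 + C, the region integral is ≈ 0.230835 and the full one is 1/4.
Taking the ratio yields P = 0.92334.

P ≈ 0.9233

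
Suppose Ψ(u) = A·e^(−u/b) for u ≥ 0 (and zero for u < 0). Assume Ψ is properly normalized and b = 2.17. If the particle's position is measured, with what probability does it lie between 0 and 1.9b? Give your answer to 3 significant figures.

|Ψ|² is the probability density, so P = ∫_{0}^{1.9b} |Ψ|² du.
With A² fixed by ∫|Ψ|² = 1, i.e. A² = (b/2)^(−1), substitute and integrate.
In terms of t = u/b (A² and the length scale cancel between numerator and denominator), P = [∫_{0}^{1.9} e^(-2·t) dt] / [∫_{0}^{∞} e^(-2·t) dt].
Using ∫ e^(-2·t) dt = -e^(-2·t)/2, the numerator is 1/2 - e^(-19/5)/2 and the denominator is 1/2.
This works out to P = 0.9776.

P ≈ 0.978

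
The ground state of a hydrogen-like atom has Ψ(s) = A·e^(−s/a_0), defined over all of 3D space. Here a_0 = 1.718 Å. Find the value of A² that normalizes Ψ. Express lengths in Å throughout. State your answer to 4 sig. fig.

A^2 ≈ 0.06277 Å^(-3)

We need A² ∫|f|² 4πs² ds = 1, taking the integral from 0 to ∞.
The angular integral contributes 4π, leaving ∫₀^∞ s²|Ψ|² ds.
∫|Ψ|² 4πs² ds = A²·(π·a_0^3).
Substituting a_0 = 1.718 gives A² = 0.062774, so A = 0.25055.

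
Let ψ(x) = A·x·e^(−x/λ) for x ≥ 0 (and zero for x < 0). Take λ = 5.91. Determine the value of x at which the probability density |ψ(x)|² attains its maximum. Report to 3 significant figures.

x ≈ 5.91

The maximum of |ψ(x)|² occurs where its derivative vanishes.
Solving yields x = λ.
With λ = 5.91, the most probable position is 5.910.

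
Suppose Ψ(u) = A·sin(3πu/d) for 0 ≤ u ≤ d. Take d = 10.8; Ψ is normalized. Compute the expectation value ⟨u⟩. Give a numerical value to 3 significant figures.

The expectation value is the |Ψ|²-weighted average of u: ∫ u|Ψ|² du.
The ratio of the moment integral to the normalization integral gives ⟨u⟩ = d/2.
Putting d = 10.8 gives 5.400.

⟨u⟩ ≈ 5.40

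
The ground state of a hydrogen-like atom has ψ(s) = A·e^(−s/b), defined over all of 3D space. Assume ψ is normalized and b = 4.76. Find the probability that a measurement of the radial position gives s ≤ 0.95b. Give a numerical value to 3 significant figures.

P = ∫ |ψ|² 4πs² ds over s ≤ 0.95b.
A² is fixed by ∫₀^∞ 4πs²|ψ|² ds = 1, i.e. A² = (π·b^3)^(−1).
Substituting u = s/b, A², 4π and the length scale all cancel in the ratio: P = ∫_{0}^{0.95} u^2·e^(-2·u) du / ∫_{0}^{∞} u^2·e^(-2·u) du.
Using ∫ u^2·e^(-2·u) du = -(2·u^2 + 2·u + 1)·e^(-2·u)/4, the numerator is 1/4 - 941·e^(-19/10)/800 and the denominator is 1/4.
This evaluates to P = 0.2963.

P ≈ 0.296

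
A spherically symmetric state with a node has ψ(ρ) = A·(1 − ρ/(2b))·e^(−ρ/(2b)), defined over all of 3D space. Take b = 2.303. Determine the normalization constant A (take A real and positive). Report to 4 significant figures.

Require ∫ |ψ|² 4πρ² dρ = 1 over the whole domain.
The angular integral contributes 4π, leaving ∫₀^∞ ρ²|ψ|² dρ.
Recall ∫₀^∞ ρ^m e^(−ρ/β) dρ = m!·β^(m+1), ∫|ψ|² 4πρ² dρ = A²·(8·π·b^3).
Hence A² = 1/[8·π·b^3].
With b = 2.303: A² = 0.0032575 and A = 0.057074.

A ≈ 0.05707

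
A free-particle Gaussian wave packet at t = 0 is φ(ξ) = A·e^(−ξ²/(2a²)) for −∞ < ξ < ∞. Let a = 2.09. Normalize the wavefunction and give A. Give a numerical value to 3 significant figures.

A ≈ 0.520

Require ∫ |φ|² dξ = 1 over the whole domain.
With φ = A·e^(−ξ²/(2a²)), the integral evaluates to A²·[√(π)·a].
Setting this equal to 1 gives A² = 1/(√(π)·a).
Substituting a = 2.09 gives A² = 0.2699, so A = 0.5196.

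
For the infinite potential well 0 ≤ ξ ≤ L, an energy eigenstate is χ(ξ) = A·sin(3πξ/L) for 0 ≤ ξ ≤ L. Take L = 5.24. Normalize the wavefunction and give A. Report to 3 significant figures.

A ≈ 0.618

The normalization condition is ∫|χ|² dξ = 1 from 0 to L.
With χ = A·sin(3πξ/L), the integral evaluates to A²·[L/2].
Setting this equal to 1 gives A² = 1/(L/2).
With L = 5.24: A² = 0.3817 and A = 0.6178.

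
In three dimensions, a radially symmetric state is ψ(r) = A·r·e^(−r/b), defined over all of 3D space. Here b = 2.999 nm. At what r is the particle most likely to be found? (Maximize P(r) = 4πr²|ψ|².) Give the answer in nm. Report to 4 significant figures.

Set d/dr [P(r) = 4πr²|ψ|²] = 0 and solve for r > 0.
This gives r = 2·b.
With b = 2.999, the most probable radial distance is 5.9980 nm.

r ≈ 5.998 nm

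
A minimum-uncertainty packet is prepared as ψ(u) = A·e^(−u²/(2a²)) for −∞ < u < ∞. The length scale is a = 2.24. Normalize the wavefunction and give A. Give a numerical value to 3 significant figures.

The normalization condition is ∫|ψ|² du = 1 from −∞ to ∞.
Differentiating ∫e^(−αu²) du = √(π/α) under α to get the higher moments, the integral (without the A² prefactor) comes out to √(π)·a.
Setting this equal to 1 gives A² = 1/(√(π)·a).
Substituting a = 2.24 gives A² = 0.2519, so A = 0.5019.

A ≈ 0.502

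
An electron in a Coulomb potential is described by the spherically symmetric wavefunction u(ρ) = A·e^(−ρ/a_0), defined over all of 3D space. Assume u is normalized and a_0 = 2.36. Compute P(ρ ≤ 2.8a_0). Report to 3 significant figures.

P ≈ 0.918

With dV = 4πρ²dρ, the probability is ∫|u|² dV over ρ ≤ 2.8a_0.
A² is fixed by ∫₀^∞ 4πρ²|u|² dρ = 1, i.e. A² = (π·a_0^3)^(−1).
Let t = ρ/a_0; then A², 4π and the length scale all cancel, so P = ∫_{0}^{2.8} t^2·e^(-2·t) dt ÷ ∫_{0}^{∞} t^2·e^(-2·t) dt.
With ∫ t^2·e^(-2·t) dt = -(2·t^2 + 2·t + 1)·e^(-2·t)/4 + C, the region integral is 1/4 - 557·e^(-28/5)/100 and the full one is 1/4.
Taking the ratio yields P = 0.9176.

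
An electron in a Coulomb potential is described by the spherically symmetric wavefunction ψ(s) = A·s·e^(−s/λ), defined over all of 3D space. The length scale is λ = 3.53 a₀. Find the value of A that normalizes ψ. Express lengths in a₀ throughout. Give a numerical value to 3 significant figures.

A ≈ 0.0139 a₀^(-5/2)

The normalization condition is ∫|ψ|² 4πs² ds = 1 from 0 to ∞.
The angular integral contributes 4π, leaving ∫₀^∞ s²|ψ|² ds.
Using ∫₀^∞ sⁿ e^(−αs) ds = n!/αⁿ⁺¹, the integral (without the A² prefactor) comes out to 3·π·λ^5.
Substituting λ = 3.53 gives A² = 0.0001936, so A = 0.01391.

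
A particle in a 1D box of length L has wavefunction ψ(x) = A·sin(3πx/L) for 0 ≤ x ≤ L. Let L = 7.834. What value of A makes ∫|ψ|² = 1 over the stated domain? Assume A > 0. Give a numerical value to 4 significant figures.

Normalization requires ∫|ψ|² dx = 1, integrated from 0 to L.
Using sin²θ = (1 − cos 2θ)/2, the integral (without the A² prefactor) comes out to L/2.
So A² = (L/2)^(−1).
Plugging in L = 7.834 yields A = 0.50527.

A ≈ 0.5053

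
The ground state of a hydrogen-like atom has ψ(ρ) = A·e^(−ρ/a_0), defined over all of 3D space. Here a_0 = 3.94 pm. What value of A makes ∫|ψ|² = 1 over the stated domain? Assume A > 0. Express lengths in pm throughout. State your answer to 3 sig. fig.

The normalization condition is ∫|ψ|² 4πρ² dρ = 1 from 0 to ∞.
Carrying out the integral gives A² · π·a_0^3.
Setting this equal to 1 gives A² = 1/(π·a_0^3).
Substituting a_0 = 3.94 gives A² = 0.005204, so A = 0.07214.

A ≈ 0.0721 pm^(-3/2)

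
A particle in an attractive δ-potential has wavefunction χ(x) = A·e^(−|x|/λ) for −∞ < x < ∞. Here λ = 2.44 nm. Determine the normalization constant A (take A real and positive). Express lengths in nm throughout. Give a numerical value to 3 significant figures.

Normalization requires ∫|χ|² dx = 1, integrated from −∞ to ∞.
With χ = A·e^(−|x|/λ), the integral evaluates to A²·[λ].
Plugging in λ = 2.44 yields A = 0.6402.

A ≈ 0.640 nm^(-1/2)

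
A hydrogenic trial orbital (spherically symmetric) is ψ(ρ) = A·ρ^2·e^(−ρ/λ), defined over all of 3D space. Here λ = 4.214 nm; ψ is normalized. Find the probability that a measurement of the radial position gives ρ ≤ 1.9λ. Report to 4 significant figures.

P ≈ 0.09089

P = ∫ |ψ|² 4πρ² dρ over ρ ≤ 1.9λ.
A² is fixed by ∫₀^∞ 4πρ²|ψ|² dρ = 1, i.e. A² = (45·π·λ^7/2)^(−1).
Substituting u = ρ/λ, A², 4π and the length scale all cancel in the ratio: P = ∫_{0}^{1.9} u^6·e^(-2·u) du / ∫_{0}^{∞} u^6·e^(-2·u) du.
An antiderivative of u^6·e^(-2·u) is -(4·u^6 + 12·u^5 + 30·u^4 + 60·u^3 + 90·u^2 + 90·u + 45)·e^(-2·u)/8; evaluating from 0 to 1.9 gives ≈ 0.511270, while the full integral is 45/8.
This evaluates to P = 0.090892.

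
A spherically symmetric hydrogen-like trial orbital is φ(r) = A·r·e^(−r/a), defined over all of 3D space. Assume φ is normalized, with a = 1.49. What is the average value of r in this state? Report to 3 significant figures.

⟨r⟩ ≈ 3.73

The expectation value is the |φ|²-weighted average of r: ∫ r|φ|² 4πr² dr.
Using ∫₀^∞ rⁿ e^(−αr) dr = n!/αⁿ⁺¹, evaluating both integrals, ⟨r⟩ = 5·a/2.
With a = 1.49, ⟨r⟩ = 3.725.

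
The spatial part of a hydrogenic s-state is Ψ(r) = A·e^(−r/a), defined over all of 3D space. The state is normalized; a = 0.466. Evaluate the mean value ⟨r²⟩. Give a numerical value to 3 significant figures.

The expectation value is the |Ψ|²-weighted average of r^2: ∫ r^2|Ψ|² 4πr² dr.
The ratio of the moment integral to the normalization integral gives ⟨r²⟩ = 3·a^2.
Putting a = 0.466 gives 0.6515.

⟨r^2⟩ ≈ 0.651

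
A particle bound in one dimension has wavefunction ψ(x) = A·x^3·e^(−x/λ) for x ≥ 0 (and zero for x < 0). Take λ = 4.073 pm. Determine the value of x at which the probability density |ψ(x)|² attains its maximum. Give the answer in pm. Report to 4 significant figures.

x ≈ 12.22 pm

Differentiate |ψ(x)|² with respect to x and set to zero.
Solving yields x = 3·λ.
With λ = 4.073, the most probable position is 12.219 pm.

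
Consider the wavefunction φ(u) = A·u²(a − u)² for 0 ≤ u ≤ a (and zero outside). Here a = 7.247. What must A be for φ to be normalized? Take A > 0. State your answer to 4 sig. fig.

A ≈ 0.003380

Normalization requires ∫|φ|² du = 1, integrated from 0 to a.
∫|φ|² du = A²·(a^9/630).
Plugging in a = 7.247 yields A = 0.0033803.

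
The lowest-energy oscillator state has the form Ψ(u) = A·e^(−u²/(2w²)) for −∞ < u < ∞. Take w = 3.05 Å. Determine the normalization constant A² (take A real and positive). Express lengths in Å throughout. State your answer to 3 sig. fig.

A^2 ≈ 0.185 Å^(-1)

We need A² ∫|f|² du = 1, taking the integral from −∞ to ∞.
Using the Gaussian integral ∫_{−∞}^{∞} e^(−αu²) du = √(π/α), carrying out the integral gives A² · √(π)·w.
So A² = (√(π)·w)^(−1).
With w = 3.05: A² = 0.1850 and A = 0.4301.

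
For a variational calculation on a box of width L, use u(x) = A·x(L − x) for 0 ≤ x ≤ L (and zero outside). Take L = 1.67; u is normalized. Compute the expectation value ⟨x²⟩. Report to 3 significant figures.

⟨x^2⟩ ≈ 0.797

By definition ⟨x²⟩ = ∫ x^2 |u(x)|² dx.
The ratio of the moment integral to the normalization integral gives ⟨x²⟩ = 2·L^2/7.
With L = 1.67, ⟨x^2⟩ = 0.7968.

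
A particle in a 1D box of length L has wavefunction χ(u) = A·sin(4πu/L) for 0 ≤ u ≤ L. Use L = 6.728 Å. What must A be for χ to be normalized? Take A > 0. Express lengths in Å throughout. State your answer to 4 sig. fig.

Normalization requires ∫|χ|² du = 1, integrated from 0 to L.
Using sin²θ = (1 − cos 2θ)/2, the integral (without the A² prefactor) comes out to L/2.
So A² = (L/2)^(−1).
Plugging in L = 6.728 yields A = 0.54522.

A ≈ 0.5452 Å^(-1/2)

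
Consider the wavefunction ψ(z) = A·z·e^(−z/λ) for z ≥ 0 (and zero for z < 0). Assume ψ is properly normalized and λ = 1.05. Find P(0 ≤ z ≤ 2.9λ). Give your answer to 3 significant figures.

The probability is P = ∫ |ψ|² dz over [0, 2.9λ].
With A² fixed by ∫|ψ|² = 1, i.e. A² = (λ^3/4)^(−1), substitute and integrate.
Let u = z/λ; then A² and the length scale cancel, so P = ∫_{0}^{2.9} u^2·e^(-2·u) du ÷ ∫_{0}^{∞} u^2·e^(-2·u) du.
Using ∫ u^2·e^(-2·u) du = -(2·u^2 + 2·u + 1)·e^(-2·u)/4, the numerator is 1/4 - 1181·e^(-29/5)/200 and the denominator is 1/4.
This works out to P = 0.9285.

P ≈ 0.928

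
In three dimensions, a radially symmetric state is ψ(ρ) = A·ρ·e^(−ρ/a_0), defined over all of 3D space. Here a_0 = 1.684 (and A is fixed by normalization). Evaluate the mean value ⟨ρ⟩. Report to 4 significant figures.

⟨ρ⟩ ≈ 4.210

The expectation value is the |ψ|²-weighted average of ρ: ∫ ρ|ψ|² 4πρ² dρ.
Using ∫₀^∞ ρⁿ e^(−αρ) dρ = n!/αⁿ⁺¹, since the A² factors cancel between numerator and denominator, ⟨ρ⟩ = 5·a_0/2.
Putting a_0 = 1.684 gives 4.2100.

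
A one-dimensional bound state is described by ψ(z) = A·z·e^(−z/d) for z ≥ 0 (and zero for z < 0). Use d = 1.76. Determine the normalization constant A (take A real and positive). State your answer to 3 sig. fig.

Normalization requires ∫|ψ|² dz = 1, integrated from 0 to ∞.
Carrying out the integral gives A² · d^3/4.
So A² = (d^3/4)^(−1).
With d = 1.76: A² = 0.7337 and A = 0.8566.

A ≈ 0.857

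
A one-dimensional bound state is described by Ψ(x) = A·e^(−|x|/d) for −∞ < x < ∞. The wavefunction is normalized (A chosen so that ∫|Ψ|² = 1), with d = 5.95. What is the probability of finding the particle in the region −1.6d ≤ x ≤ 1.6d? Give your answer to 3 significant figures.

The probability is P = ∫ |Ψ|² dx over [−1.6d, 1.6d].
With A² fixed by ∫|Ψ|² = 1, i.e. A² = (d)^(−1), substitute and integrate.
By symmetry take twice the x ≥ 0 contribution in numerator and denominator; the 2's cancel. Let u = x/d; then A² and the length scale cancel, so P = ∫_{0}^{1.6} e^(-2·u) du ÷ ∫_{0}^{∞} e^(-2·u) du.
An antiderivative of e^(-2·u) is -e^(-2·u)/2; evaluating from 0 to 1.6 gives 1/2 - e^(-16/5)/2, while the full integral is 1/2.
Taking the ratio, P = 0.9592.

P ≈ 0.959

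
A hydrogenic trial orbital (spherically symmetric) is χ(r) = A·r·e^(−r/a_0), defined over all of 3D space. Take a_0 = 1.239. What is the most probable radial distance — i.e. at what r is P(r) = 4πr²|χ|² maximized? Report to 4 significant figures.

r ≈ 2.478

Set d/dr [P(r) = 4πr²|χ|²] = 0 and solve for r > 0.
Solving yields r = 2·a_0.
With a_0 = 1.239, the most probable radial distance is 2.4780.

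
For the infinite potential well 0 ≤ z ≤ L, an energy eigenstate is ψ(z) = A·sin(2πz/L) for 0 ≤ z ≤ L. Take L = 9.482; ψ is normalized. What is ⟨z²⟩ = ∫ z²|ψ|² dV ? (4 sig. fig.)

⟨z^2⟩ ≈ 28.83

By definition ⟨z²⟩ = ∫ z^2 |ψ(z)|² dz.
Using sin²θ = (1 − cos 2θ)/2, the ratio of the moment integral to the normalization integral gives ⟨z²⟩ = -L^2/(8·π^2) + L^2/3.
With L = 9.482, ⟨z^2⟩ = 28.831.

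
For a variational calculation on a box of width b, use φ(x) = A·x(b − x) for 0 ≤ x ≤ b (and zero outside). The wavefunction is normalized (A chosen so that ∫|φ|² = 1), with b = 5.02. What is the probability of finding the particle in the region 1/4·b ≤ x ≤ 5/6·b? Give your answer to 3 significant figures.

|φ|² is the probability density, so P = ∫_{1/4·b}^{5/6·b} |φ|² dx.
With A² fixed by ∫|φ|² = 1, i.e. A² = (b^5/30)^(−1), substitute and integrate.
In terms of u = x/b (A² and the length scale cancel between numerator and denominator), P = [∫_{1/4}^{5/6} u^2·(1 - u)^2 du] / [∫_{0}^{1} u^2·(1 - u)^2 du].
An antiderivative of u^2·(1 - u)^2 is u^3·(6·u^2 - 15·u + 10)/30; evaluating from 1/4 to 5/6 gives ≈ 0.028700, while the full integral is 1/30.
Evaluating gives P = 0.8610.

P ≈ 0.861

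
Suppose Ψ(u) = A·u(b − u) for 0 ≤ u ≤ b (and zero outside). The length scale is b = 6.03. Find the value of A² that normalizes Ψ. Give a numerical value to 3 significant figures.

A^2 ≈ 0.00376

We need A² ∫|f|² du = 1, taking the integral from 0 to b.
Expanding the polynomial and integrating term by term, with Ψ = A·u(b − u), the integral evaluates to A²·[b^5/30].
So A² = (b^5/30)^(−1).
With b = 6.03: A² = 0.003763 and A = 0.06134.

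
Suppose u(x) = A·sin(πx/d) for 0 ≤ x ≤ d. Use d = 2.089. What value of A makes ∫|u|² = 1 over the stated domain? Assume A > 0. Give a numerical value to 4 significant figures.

Require ∫ |u|² dx = 1 over the whole domain.
The integral (without the A² prefactor) comes out to d/2.
So A² = (d/2)^(−1).
Plugging in d = 2.089 yields A = 0.97847.

A ≈ 0.9785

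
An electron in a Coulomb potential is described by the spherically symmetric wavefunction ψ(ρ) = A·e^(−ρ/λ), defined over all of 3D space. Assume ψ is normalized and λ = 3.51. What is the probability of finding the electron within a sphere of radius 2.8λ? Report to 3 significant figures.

P ≈ 0.918

P = ∫ |ψ|² 4πρ² dρ over ρ ≤ 2.8λ.
The full normalization integral is A²·[π·λ^3] = 1, fixing A².
Let u = ρ/λ; then A², 4π and the length scale all cancel, so P = ∫_{0}^{2.8} u^2·e^(-2·u) du ÷ ∫_{0}^{∞} u^2·e^(-2·u) du.
Using ∫ u^2·e^(-2·u) du = -(2·u^2 + 2·u + 1)·e^(-2·u)/4, the numerator is 1/4 - 557·e^(-28/5)/100 and the denominator is 1/4.
Taking the ratio yields P = 0.9176.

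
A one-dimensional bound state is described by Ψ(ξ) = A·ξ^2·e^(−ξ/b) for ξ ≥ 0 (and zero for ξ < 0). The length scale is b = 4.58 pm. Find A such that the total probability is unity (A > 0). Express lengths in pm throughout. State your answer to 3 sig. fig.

Normalization requires ∫|Ψ|² dξ = 1, integrated from 0 to ∞.
Using ∫₀^∞ ξⁿ e^(−αξ) dξ = n!/αⁿ⁺¹, the integral (without the A² prefactor) comes out to 3·b^5/4.
Substituting b = 4.58 gives A² = 0.0006616, so A = 0.02572.

A ≈ 0.0257 pm^(-5/2)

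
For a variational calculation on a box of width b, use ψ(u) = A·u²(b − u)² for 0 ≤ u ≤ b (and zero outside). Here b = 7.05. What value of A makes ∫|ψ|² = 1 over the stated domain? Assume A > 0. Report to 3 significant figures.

A ≈ 0.00383

The normalization condition is ∫|ψ|² du = 1 from 0 to b.
Carrying out the integral gives A² · b^9/630.
Substituting b = 7.05 gives A² = 0.00001464, so A = 0.003827.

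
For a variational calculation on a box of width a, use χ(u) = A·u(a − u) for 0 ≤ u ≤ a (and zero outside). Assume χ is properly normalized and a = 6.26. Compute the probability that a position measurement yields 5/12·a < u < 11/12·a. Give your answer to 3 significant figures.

P ≈ 0.648

The probability is P = ∫ |χ|² du over [5/12·a, 11/12·a].
Since A² = 1/(a^5/30), this is the region integral divided by the full normalization integral.
In terms of t = u/a (A² and the length scale cancel between numerator and denominator), P = [∫_{5/12}^{11/12} t^2·(1 - t)^2 dt] / [∫_{0}^{1} t^2·(1 - t)^2 dt].
Using ∫ t^2·(1 - t)^2 dt = t^3·(6·t^2 - 15·t + 10)/30, the numerator is ≈ 0.021610 and the denominator is 1/30.
This works out to P = 4481/6912.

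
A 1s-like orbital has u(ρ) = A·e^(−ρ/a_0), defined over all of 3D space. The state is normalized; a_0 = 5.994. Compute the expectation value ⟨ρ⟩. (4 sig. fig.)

⟨ρ⟩ ≈ 8.991

The expectation value is the |u|²-weighted average of ρ: ∫ ρ|u|² 4πρ² dρ.
Evaluating both integrals, ⟨ρ⟩ = 3·a_0/2.
Putting a_0 = 5.994 gives 8.9910.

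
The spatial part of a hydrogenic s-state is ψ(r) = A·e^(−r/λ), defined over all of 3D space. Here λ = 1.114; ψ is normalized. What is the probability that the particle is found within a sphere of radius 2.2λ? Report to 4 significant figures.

Integrate the radial probability density 4πr²|ψ|² over r ≤ 2.2λ.
A² is fixed by ∫₀^∞ 4πr²|ψ|² dr = 1, i.e. A² = (π·λ^3)^(−1).
In terms of u = r/λ (A², 4π and the length scale all cancel between numerator and denominator), P = [∫_{0}^{2.2} u^2·e^(-2·u) du] / [∫_{0}^{∞} u^2·e^(-2·u) du].
With ∫ u^2·e^(-2·u) du = -(2·u^2 + 2·u + 1)·e^(-2·u)/4 + C, the region integral is 1/4 - 377·e^(-22/5)/100 and the full one is 1/4.
The region integral divided by the full integral gives P = 0.81486.

P ≈ 0.8149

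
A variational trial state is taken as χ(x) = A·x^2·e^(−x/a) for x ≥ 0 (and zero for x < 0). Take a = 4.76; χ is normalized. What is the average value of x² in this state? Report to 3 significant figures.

⟨x^2⟩ ≈ 170

By definition ⟨x²⟩ = ∫ x^2 |χ(x)|² dx.
Recall ∫₀^∞ x^m e^(−x/β) dx = m!·β^(m+1), the ratio of the moment integral to the normalization integral gives ⟨x²⟩ = 15·a^2/2.
With a = 4.76, ⟨x^2⟩ = 169.9.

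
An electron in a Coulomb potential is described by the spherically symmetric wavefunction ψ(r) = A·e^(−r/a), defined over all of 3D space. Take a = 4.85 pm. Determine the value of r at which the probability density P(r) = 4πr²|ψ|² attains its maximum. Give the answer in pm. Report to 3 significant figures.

Differentiate P(r) = 4πr²|ψ|² with respect to r and set to zero.
Solving yields r = a.
With a = 4.85, the most probable radial distance is 4.850 pm.

r ≈ 4.85 pm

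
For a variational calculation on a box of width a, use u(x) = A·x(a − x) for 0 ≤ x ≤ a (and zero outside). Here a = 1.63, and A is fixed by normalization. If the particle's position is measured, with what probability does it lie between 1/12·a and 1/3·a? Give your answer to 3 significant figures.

|u|² is the probability density, so P = ∫_{1/12·a}^{1/3·a} |u|² dx.
The normalization integral ∫|u|²dx over the whole domain equals a^5/30·A², and A² cancels in the ratio.
Substituting t = x/a, A² and the length scale cancel in the ratio: P = ∫_{1/12}^{1/3} t^2·(1 - t)^2 dt / ∫_{0}^{1} t^2·(1 - t)^2 dt.
Using ∫ t^2·(1 - t)^2 dt = t^3·(6·t^2 - 15·t + 10)/30, the numerator is ≈ 0.0068263 and the denominator is 1/30.
This works out to P = 0.2048.

P ≈ 0.205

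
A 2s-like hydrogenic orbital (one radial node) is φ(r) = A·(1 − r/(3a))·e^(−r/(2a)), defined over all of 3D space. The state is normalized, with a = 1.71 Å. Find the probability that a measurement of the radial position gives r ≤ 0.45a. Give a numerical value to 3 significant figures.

P ≈ 0.0259

With dV = 4πr²dr, the probability is ∫|φ|² dV over r ≤ 0.45a.
Normalization gives A² = 1/(8·π·a^3/3).
In terms of u = r/a (A², 4π and the length scale all cancel between numerator and denominator), P = [∫_{0}^{0.45} u^2·(1 - u/3)^2·e^(-u) du] / [∫_{0}^{∞} u^2·(1 - u/3)^2·e^(-u) du].
With ∫ u^2·(1 - u/3)^2·e^(-u) du = (-u^4 + 2·u^3 - 3·u^2 - 6·u - 6)·e^(-u)/9 + C, the region integral is ≈ 0.017260 and the full one is 2/3.
The region integral divided by the full integral gives P = 0.02589.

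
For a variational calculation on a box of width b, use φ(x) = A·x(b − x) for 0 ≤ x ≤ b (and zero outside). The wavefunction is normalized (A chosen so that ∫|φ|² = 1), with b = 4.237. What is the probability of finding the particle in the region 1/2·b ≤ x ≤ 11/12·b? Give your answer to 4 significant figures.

P ≈ 0.4949

|φ|² is the probability density, so P = ∫_{1/2·b}^{11/12·b} |φ|² dx.
With A² fixed by ∫|φ|² = 1, i.e. A² = (b^5/30)^(−1), substitute and integrate.
Let u = x/b; then A² and the length scale cancel, so P = ∫_{1/2}^{11/12} u^2·(1 - u)^2 du ÷ ∫_{0}^{1} u^2·(1 - u)^2 du.
With ∫ u^2·(1 - u)^2 du = u^3·(6·u^2 - 15·u + 10)/30 + C, the region integral is ≈ 0.0164971 and the full one is 1/30.
The result is P = 0.49491.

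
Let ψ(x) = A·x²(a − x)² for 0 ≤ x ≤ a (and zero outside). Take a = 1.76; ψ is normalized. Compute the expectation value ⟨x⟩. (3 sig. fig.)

⟨x⟩ ≈ 0.880

The expectation value is the |ψ|²-weighted average of x: ∫ x|ψ|² dx.
Evaluating both integrals, ⟨x⟩ = a/2.
Putting a = 1.76 gives 0.8800.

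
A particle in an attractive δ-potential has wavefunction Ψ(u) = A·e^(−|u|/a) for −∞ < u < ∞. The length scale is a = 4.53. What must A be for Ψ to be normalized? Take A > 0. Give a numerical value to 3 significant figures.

We need A² ∫|f|² du = 1, taking the integral from −∞ to ∞.
Recall ∫₀^∞ u^m e^(−u/β) du = m!·β^(m+1), carrying out the integral gives A² · a.
Setting this equal to 1 gives A² = 1/(a).
With a = 4.53: A² = 0.2208 and A = 0.4698.

A ≈ 0.470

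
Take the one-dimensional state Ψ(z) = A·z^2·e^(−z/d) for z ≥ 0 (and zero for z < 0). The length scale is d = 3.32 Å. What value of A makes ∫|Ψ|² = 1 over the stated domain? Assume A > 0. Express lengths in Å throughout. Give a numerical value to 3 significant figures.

Require ∫ |Ψ|² dz = 1 over the whole domain.
Carrying out the integral gives A² · 3·d^5/4.
Plugging in d = 3.32 yields A = 0.05749.

A ≈ 0.0575 Å^(-5/2)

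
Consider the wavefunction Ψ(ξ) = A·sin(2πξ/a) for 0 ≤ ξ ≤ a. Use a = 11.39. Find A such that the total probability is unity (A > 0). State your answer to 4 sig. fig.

Normalization requires ∫|Ψ|² dξ = 1, integrated from 0 to a.
With ∫₀^a sin²(nπξ/a) dξ = a/2, carrying out the integral gives A² · a/2.
Plugging in a = 11.39 yields A = 0.41904.

A ≈ 0.4190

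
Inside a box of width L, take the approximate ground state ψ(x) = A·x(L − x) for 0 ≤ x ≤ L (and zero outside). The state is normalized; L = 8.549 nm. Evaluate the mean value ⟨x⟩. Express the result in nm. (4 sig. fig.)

⟨x⟩ ≈ 4.275 nm

By definition ⟨x⟩ = ∫ x |ψ(x)|² dx.
Expanding the polynomial and integrating term by term, evaluating both integrals, ⟨x⟩ = L/2.
With L = 8.549, ⟨x⟩ = 4.2745.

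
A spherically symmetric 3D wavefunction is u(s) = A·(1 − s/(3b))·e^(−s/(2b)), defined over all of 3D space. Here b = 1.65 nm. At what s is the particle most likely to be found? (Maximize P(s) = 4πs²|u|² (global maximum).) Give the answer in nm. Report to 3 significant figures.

Differentiate P(s) = 4πs²|u|² with respect to s and set to zero.
Solving yields s = b.
With b = 1.65, the most probable radial distance is 1.650 nm.

s ≈ 1.65 nm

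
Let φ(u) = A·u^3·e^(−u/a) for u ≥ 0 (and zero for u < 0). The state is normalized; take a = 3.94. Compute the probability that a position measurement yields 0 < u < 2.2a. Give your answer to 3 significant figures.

P = ∫_{0}^{2.2a} |φ(u)|² du.
Since A² = 1/(45·a^7/8), this is the region integral divided by the full normalization integral.
Substituting t = u/a, A² and the length scale cancel in the ratio: P = ∫_{0}^{2.2} t^6·e^(-2·t) dt / ∫_{0}^{∞} t^6·e^(-2·t) dt.
Using ∫ t^6·e^(-2·t) dt = -(4·t^6 + 12·t^5 + 30·t^4 + 60·t^3 + 90·t^2 + 90·t + 45)·e^(-2·t)/8, the numerator is ≈ 0.87950 and the denominator is 45/8.
This works out to P = 0.1564.

P ≈ 0.156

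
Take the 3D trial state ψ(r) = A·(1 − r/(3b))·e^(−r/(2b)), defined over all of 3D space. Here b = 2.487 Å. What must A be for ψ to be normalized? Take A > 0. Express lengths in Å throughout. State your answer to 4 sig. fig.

We need A² ∫|f|² 4πr² dr = 1, taking the integral from 0 to ∞.
The angular integral contributes 4π, leaving ∫₀^∞ r²|ψ|² dr.
∫|ψ|² 4πr² dr = A²·(8·π·b^3/3).
Hence A² = 1/[8·π·b^3/3].
Plugging in b = 2.487 yields A = 0.088090.

A ≈ 0.08809 Å^(-3/2)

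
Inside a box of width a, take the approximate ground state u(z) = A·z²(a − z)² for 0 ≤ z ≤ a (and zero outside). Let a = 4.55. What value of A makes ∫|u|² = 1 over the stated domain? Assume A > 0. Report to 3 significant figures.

A ≈ 0.0275

Normalization requires ∫|u|² dz = 1, integrated from 0 to a.
∫|u|² dz = A²·(a^9/630).
Setting this equal to 1 gives A² = 1/(a^9/630).
Plugging in a = 4.55 yields A = 0.02745.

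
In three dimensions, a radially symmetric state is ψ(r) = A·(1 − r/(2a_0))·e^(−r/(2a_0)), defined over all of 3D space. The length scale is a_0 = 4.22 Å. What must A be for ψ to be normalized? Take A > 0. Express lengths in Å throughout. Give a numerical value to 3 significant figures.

A ≈ 0.0230 Å^(-3/2)

The normalization condition is ∫|ψ|² 4πr² dr = 1 from 0 to ∞.
Recall ∫₀^∞ r^m e^(−r/β) dr = m!·β^(m+1), ∫|ψ|² 4πr² dr = A²·(8·π·a_0^3).
Plugging in a_0 = 4.22 yields A = 0.02301.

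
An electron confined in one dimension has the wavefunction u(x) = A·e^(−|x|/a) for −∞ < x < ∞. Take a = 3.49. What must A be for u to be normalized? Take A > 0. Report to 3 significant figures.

A ≈ 0.535

The normalization condition is ∫|u|² dx = 1 from −∞ to ∞.
Carrying out the integral gives A² · a.
Hence A² = 1/[a].
Plugging in a = 3.49 yields A = 0.5353.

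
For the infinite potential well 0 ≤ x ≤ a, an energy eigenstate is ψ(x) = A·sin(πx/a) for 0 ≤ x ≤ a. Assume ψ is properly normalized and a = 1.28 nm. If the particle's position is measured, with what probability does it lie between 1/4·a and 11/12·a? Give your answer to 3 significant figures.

|ψ|² is the probability density, so P = ∫_{1/4·a}^{11/12·a} |ψ|² dx.
With A² fixed by ∫|ψ|² = 1, i.e. A² = (a/2)^(−1), substitute and integrate.
In terms of u = x/a (A² and the length scale cancel between numerator and denominator), P = [∫_{1/4}^{11/12} sin(π·u)^2 du] / [∫_{0}^{1} sin(π·u)^2 du].
With ∫ sin(π·u)^2 du = u/2 - sin(2·π·u)/(4·π) + C, the region integral is 3/(8·π) + 1/3 and the full one is 1/2.
This works out to P = (9 + 8·π)/(12·π).

P ≈ 0.905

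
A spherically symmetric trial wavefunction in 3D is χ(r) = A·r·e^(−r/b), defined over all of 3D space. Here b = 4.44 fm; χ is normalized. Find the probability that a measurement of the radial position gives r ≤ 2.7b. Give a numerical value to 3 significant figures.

P = ∫ |χ|² 4πr² dr over r ≤ 2.7b.
The full normalization integral is A²·[3·π·b^5] = 1, fixing A².
In terms of u = r/b (A², 4π and the length scale all cancel between numerator and denominator), P = [∫_{0}^{2.7} u^4·e^(-2·u) du] / [∫_{0}^{∞} u^4·e^(-2·u) du].
With ∫ u^4·e^(-2·u) du = -(u^4/2 + u^3 + 3·u^2/2 + 3·u/2 + 3/4)·e^(-2·u) + C, the region integral is ≈ 0.47002 and the full one is 3/4.
This evaluates to P = 0.6267.

P ≈ 0.627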